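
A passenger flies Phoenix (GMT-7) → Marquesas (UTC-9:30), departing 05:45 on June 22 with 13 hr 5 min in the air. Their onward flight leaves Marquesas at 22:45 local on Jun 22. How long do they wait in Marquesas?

6 hours 25 minutes

Convert departure to UTC: 05:45 + 7:00 = 12:45 UTC on Jun 22.
Add 13 hours 5 minutes flight time → 01:50 UTC (Jun 23).
Marquesas is UTC−9:30, so local arrival = 01:50 − 9:30 = 16:20 on Jun 22.
Layover = 22:45 − 16:20 = 6 hours 25 minutes.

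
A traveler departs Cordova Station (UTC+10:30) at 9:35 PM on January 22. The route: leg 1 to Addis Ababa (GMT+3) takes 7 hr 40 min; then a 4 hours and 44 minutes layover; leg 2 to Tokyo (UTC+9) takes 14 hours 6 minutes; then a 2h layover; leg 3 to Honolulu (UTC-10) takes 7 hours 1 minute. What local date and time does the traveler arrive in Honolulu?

Convert departure to UTC: 9:35 PM − 10:30 = 11:05 AM UTC on Jan 22.
Add 7 hours 40 minutes leg 1 → 6:45 PM UTC.
Add 4 hours 44 minutes layover in Addis Ababa → 11:29 PM UTC.
Add 14 hours and 6 minutes leg 2 → 1:35 PM UTC (Jan 23).
Add 2 hours layover in Tokyo → 3:35 PM UTC.
Add 7 hours and 1 minute leg 3 → 10:36 PM UTC.
Honolulu is UTC−10:00, so local arrival = 10:36 PM − 10:00 = 12:36 PM on Jan 23.

12:36 PM on January 23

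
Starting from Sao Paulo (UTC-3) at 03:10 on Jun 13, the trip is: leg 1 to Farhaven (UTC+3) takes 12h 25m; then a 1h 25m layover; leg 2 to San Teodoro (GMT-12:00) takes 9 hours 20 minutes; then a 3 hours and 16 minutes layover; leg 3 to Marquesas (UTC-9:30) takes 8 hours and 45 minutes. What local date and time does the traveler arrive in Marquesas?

07:51 on June 14

Convert departure to UTC: 03:10 + 3:00 = 06:10 UTC on Jun 13.
Add 12 hours 25 minutes leg 1 → 18:35 UTC.
Add 1 hour and 25 minutes layover in Farhaven → 20:00 UTC.
Add 9 hours and 20 minutes leg 2 → 05:20 UTC (Jun 14).
Add 3 hours and 16 minutes layover in San Teodoro → 08:36 UTC.
Add 8 hours and 45 minutes leg 3 → 17:21 UTC.
Marquesas is UTC−9:30, so local arrival = 17:21 − 9:30 = 07:51 on Jun 14.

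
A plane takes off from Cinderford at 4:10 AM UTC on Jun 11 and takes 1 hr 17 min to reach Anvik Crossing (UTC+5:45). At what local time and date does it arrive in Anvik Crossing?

11:12 AM on Jun 11

Departure is given in UTC: 4:10 AM on Jun 11.
Add 1 hour and 17 minutes → 5:27 AM UTC.
Anvik Crossing is UTC+5:45: 5:27 AM + 5:45 = 11:12 AM on Jun 11.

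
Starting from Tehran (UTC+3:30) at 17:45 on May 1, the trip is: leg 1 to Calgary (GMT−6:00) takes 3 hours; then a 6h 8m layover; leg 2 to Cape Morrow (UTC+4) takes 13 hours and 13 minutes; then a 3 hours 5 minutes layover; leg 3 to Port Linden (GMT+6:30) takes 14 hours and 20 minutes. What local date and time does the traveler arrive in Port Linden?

12:31 on May 3

Convert departure to UTC: 17:45 − 3:30 = 14:15 UTC on May 1.
Add 3 hours leg 1 → 17:15 UTC.
Add 6 hours and 8 minutes layover in Calgary → 23:23 UTC.
Add 13 hours and 13 minutes leg 2 → 12:36 UTC (May 2).
Add 3 hours and 5 minutes layover in Cape Morrow → 15:41 UTC.
Add 14 hours and 20 minutes leg 3 → 06:01 UTC (May 3).
Port Linden is UTC+6:30, so local arrival = 06:01 + 6:30 = 12:31 on May 3.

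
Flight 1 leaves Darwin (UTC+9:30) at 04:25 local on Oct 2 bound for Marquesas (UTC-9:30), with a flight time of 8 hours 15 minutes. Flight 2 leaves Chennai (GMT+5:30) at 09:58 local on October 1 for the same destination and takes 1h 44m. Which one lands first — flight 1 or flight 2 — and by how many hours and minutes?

the second, by 20 hours 58 minutes

Flight 1 in UTC: 04:25 − 9:30 = 18:55 on Oct 1.
+8 hours and 15 minutes → arrive 03:10 UTC on Oct 2.
Flight 2 in UTC: 09:58 − 5:30 = 04:28 on Oct 1.
+1 hour 44 minutes → arrive 06:12 UTC on Oct 1.
Flight 2 lands earlier by 20 hours 58 minutes.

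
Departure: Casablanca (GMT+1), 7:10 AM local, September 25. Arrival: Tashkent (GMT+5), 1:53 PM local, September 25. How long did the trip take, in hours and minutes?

Departure in UTC: 7:10 AM − 1:00 = 6:10 AM on Sep 25.
Arrival in UTC: 1:53 PM − 5:00 = 8:53 AM on Sep 25.
Elapsed = 8:53 AM − 6:10 AM = 2 hours 43 minutes.

2 hours 43 minutes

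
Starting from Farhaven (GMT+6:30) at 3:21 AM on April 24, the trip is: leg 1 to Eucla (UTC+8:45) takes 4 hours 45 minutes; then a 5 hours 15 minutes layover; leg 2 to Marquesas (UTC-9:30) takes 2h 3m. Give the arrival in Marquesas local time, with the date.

11:24 PM on April 23

Convert departure to UTC: 3:21 AM − 6:30 = 8:51 PM UTC on Apr 23.
Add 4 hours 45 minutes leg 1 → 1:36 AM UTC (Apr 24).
Add 5 hours and 15 minutes layover in Eucla → 6:51 AM UTC.
Add 2 hours 3 minutes leg 2 → 8:54 AM UTC.
Marquesas is UTC−9:30, so local arrival = 8:54 AM − 9:30 = 11:24 PM on Apr 23.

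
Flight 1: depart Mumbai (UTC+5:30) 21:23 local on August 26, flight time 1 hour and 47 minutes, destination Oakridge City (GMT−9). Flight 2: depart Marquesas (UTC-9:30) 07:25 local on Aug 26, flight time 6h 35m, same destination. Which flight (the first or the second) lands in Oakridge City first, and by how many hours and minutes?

the first, by 5 hours 50 minutes

Flight 1 in UTC: 21:23 − 5:30 = 15:53 on Aug 26.
+1 hour and 47 minutes → arrive 17:40 UTC on Aug 26.
Flight 2 in UTC: 07:25 + 9:30 = 16:55 on Aug 26.
+6 hours 35 minutes → arrive 23:30 UTC on Aug 26.
Flight 1 lands earlier by 5 hours 50 minutes.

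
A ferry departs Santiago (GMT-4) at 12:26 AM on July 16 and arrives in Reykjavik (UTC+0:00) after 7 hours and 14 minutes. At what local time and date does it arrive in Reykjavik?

11:40 AM on Jul 16

Convert departure to UTC: 12:26 AM + 4:00 = 4:26 AM UTC on Jul 16.
Add 7 hours and 14 minutes travel time → 11:40 AM UTC.
Reykjavik is UTC+0, so local arrival is the same: 11:40 AM on Jul 16.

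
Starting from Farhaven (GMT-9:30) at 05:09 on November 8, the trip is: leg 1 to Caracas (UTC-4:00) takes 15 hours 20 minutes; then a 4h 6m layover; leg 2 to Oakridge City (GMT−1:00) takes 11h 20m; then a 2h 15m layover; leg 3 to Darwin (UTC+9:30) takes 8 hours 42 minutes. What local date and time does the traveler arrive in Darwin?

Convert departure to UTC: 05:09 + 9:30 = 14:39 UTC on Nov 8.
Add 15 hours and 20 minutes leg 1 → 05:59 UTC (Nov 9).
Add 4 hours and 6 minutes layover in Caracas → 10:05 UTC.
Add 11 hours 20 minutes leg 2 → 21:25 UTC.
Add 2 hours and 15 minutes layover in Oakridge City → 23:40 UTC.
Add 8 hours and 42 minutes leg 3 → 08:22 UTC (Nov 10).
Darwin is UTC+9:30, so local arrival = 08:22 + 9:30 = 17:52 on Nov 10.

17:52 on November 10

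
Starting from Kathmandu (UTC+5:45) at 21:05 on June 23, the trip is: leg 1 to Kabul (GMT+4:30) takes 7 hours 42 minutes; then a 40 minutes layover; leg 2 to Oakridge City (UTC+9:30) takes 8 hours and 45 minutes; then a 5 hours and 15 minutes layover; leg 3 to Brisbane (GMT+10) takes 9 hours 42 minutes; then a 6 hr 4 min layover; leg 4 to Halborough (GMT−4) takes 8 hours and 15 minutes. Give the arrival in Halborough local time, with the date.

09:43 on Jun 25

Convert departure to UTC: 21:05 − 5:45 = 15:20 UTC on Jun 23.
Add 7 hours 42 minutes leg 1 → 23:02 UTC.
Add 40 minutes layover in Kabul → 23:42 UTC.
Add 8 hours 45 minutes leg 2 → 08:27 UTC (Jun 24).
Add 5 hours 15 minutes layover in Oakridge City → 13:42 UTC.
Add 9 hours and 42 minutes leg 3 → 23:24 UTC.
Add 6 hours and 4 minutes layover in Brisbane → 05:28 UTC (Jun 25).
Add 8 hours and 15 minutes leg 4 → 13:43 UTC.
Halborough is UTC−4:00, so local arrival = 13:43 − 4:00 = 09:43 on Jun 25.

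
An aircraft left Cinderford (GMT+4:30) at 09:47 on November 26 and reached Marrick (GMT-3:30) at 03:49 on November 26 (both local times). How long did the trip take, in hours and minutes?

Departure in UTC: 09:47 − 4:30 = 05:17 on Nov 26.
Arrival in UTC: 03:49 + 3:30 = 07:19 on Nov 26.
Elapsed = 07:19 − 05:17 = 2 hours 2 minutes.

2 hours 2 minutes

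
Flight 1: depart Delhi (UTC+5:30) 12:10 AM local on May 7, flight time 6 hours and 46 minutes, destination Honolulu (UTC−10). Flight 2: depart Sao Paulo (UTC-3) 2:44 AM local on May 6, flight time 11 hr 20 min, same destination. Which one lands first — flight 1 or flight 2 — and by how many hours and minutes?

Flight 1 in UTC: 12:10 AM − 5:30 = 6:40 PM on May 6.
+6 hours and 46 minutes → arrive 1:26 AM UTC on May 7.
Flight 2 in UTC: 2:44 AM + 3:00 = 5:44 AM on May 6.
+11 hours 20 minutes → arrive 5:04 PM UTC on May 6.
Flight 2 lands earlier by 8 hours 22 minutes.

the second, by 8 hours 22 minutes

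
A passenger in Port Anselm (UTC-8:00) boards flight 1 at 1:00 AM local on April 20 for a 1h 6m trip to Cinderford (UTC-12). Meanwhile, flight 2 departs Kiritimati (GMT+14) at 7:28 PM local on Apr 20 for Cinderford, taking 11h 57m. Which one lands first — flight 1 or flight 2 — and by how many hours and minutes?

the first, by 7 hours 19 minutes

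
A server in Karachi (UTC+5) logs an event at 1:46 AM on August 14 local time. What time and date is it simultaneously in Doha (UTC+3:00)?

11:46 PM on August 13

In UTC: 1:46 AM − 5:00 = 8:46 PM on Aug 13.
Doha is UTC+3:00: 8:46 PM + 3:00 = 11:46 PM on Aug 13.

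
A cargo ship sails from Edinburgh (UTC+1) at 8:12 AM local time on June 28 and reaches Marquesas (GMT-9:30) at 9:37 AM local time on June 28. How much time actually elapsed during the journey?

11 hours 55 minutes

Departure in UTC: 8:12 AM − 1:00 = 7:12 AM on Jun 28.
Arrival in UTC: 9:37 AM + 9:30 = 7:07 PM on Jun 28.
Elapsed = 7:07 PM − 7:12 AM = 11 hours 55 minutes.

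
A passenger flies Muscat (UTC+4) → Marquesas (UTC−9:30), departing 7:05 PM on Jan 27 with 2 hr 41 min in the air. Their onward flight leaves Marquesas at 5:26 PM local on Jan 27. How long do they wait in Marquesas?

Convert departure to UTC: 7:05 PM − 4:00 = 3:05 PM UTC on Jan 27.
Add 2 hours 41 minutes flight time → 5:46 PM UTC.
Marquesas is UTC−9:30, so local arrival = 5:46 PM − 9:30 = 8:16 AM on Jan 27.
Layover = 5:26 PM − 8:16 AM = 9 hours 10 minutes.

9 hours 10 minutes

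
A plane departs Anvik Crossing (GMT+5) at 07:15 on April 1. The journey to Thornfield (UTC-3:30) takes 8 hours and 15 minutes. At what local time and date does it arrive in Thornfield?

07:00 on April 1

Convert departure to UTC: 07:15 − 5:00 = 02:15 UTC on Apr 1.
Add 8 hours and 15 minutes travel time → 10:30 UTC.
Thornfield is UTC−3:30, so local arrival = 10:30 − 3:30 = 07:00 on Apr 1.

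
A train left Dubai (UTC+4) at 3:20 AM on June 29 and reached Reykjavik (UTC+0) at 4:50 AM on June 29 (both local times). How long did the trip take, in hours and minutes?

Departure in UTC: 3:20 AM − 4:00 = 11:20 PM on Jun 28.
Arrival is already UTC: 4:50 AM on Jun 29.
Elapsed = 4:50 AM − 11:20 PM (+1 day) = 5 hours 30 minutes.

5 hours 30 minutes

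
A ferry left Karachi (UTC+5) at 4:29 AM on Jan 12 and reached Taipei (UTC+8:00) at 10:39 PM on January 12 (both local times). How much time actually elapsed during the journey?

15 hours 10 minutes

Taipei is 3:00 ahead of Karachi.
Clock-face elapsed time (ignoring zones) is 18 hours 10 minutes.
Actual elapsed = 18 hours 10 minutes − 3:00 = 15 hours 10 minutes.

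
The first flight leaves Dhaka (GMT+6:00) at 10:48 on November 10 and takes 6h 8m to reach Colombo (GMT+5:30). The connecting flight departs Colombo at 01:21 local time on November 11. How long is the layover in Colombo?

8 hours 55 minutes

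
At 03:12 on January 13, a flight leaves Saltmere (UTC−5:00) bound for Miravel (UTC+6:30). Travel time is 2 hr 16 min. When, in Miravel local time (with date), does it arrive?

16:58 on January 13

Miravel is 11:30 ahead of Saltmere.
After 2 hours and 16 minutes it is 05:28 in Saltmere.
Shift by the zone difference: 05:28 + 11:30 = 16:58 on Jan 13 in Miravel.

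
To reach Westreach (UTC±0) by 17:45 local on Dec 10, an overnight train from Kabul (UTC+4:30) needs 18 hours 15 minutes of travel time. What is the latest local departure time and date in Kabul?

04:00 on December 10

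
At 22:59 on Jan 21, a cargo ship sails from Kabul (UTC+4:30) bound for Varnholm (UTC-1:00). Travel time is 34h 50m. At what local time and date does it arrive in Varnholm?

Convert departure to UTC: 22:59 − 4:30 = 18:29 UTC on Jan 21.
Add 34 hours and 50 minutes travel time → 05:19 UTC (Jan 23).
Varnholm is UTC−1:00, so local arrival = 05:19 − 1:00 = 04:19 on Jan 23.

04:19 on January 23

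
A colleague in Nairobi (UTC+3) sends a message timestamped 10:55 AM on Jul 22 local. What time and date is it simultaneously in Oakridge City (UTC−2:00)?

5:55 AM on July 22

Oakridge City is 5:00 behind Nairobi.
Shift by the zone difference: 10:55 AM − 5:00 = 5:55 AM on Jul 22 in Oakridge City.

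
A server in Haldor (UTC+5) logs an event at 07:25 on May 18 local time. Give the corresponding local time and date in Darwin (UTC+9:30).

11:55 on May 18

In UTC: 07:25 − 5:00 = 02:25 on May 18.
Darwin is UTC+9:30: 02:25 + 9:30 = 11:55 on May 18.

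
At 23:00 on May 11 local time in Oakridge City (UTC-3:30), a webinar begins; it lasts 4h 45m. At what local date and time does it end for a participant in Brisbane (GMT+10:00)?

17:15 on May 12

Convert start to UTC: 23:00 + 3:30 = 02:30 UTC on May 12.
Add 4 hours and 45 minutes duration → 07:15 UTC.
Brisbane is UTC+10:00, so local end time = 07:15 + 10:00 = 17:15 on May 12.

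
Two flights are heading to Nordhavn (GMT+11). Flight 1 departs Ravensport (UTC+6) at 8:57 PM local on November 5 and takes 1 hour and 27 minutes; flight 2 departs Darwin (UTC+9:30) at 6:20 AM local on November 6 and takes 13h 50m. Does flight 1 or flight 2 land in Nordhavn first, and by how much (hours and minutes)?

the first, by 18 hours 16 minutes

Flight 1 in UTC: 8:57 PM − 6:00 = 2:57 PM on Nov 5.
+1 hour 27 minutes → arrive 4:24 PM UTC on Nov 5.
Flight 2 in UTC: 6:20 AM − 9:30 = 8:50 PM on Nov 5.
+13 hours and 50 minutes → arrive 10:40 AM UTC on Nov 6.
Flight 1 lands earlier by 18 hours 16 minutes.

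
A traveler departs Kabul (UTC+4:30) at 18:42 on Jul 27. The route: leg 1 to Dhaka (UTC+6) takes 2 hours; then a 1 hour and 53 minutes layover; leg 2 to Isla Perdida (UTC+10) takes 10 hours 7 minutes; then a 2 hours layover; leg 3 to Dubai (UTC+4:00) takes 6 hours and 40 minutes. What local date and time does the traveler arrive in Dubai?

Convert departure to UTC: 18:42 − 4:30 = 14:12 UTC on Jul 27.
Add 2 hours leg 1 → 16:12 UTC.
Add 1 hour 53 minutes layover in Dhaka → 18:05 UTC.
Add 10 hours 7 minutes leg 2 → 04:12 UTC (Jul 28).
Add 2 hours layover in Isla Perdida → 06:12 UTC.
Add 6 hours 40 minutes leg 3 → 12:52 UTC.
Dubai is UTC+4:00, so local arrival = 12:52 + 4:00 = 16:52 on Jul 28.

16:52 on July 28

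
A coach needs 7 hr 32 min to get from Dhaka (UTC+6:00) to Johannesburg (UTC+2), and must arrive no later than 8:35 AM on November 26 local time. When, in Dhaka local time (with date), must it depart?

5:03 AM on November 26

Target arrival in UTC: 8:35 AM − 2:00 = 6:35 AM on Nov 26.
Subtract 7 hours 32 minutes → departure 11:03 PM UTC on Nov 25.
Dhaka is UTC+6:00: 11:03 PM + 6:00 = 5:03 AM on Nov 26.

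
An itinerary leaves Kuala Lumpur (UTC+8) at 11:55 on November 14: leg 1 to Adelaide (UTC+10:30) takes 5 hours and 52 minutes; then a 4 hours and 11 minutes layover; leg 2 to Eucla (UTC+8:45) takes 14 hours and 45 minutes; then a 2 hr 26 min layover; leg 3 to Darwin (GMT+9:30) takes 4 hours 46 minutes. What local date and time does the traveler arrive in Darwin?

21:25 on Nov 15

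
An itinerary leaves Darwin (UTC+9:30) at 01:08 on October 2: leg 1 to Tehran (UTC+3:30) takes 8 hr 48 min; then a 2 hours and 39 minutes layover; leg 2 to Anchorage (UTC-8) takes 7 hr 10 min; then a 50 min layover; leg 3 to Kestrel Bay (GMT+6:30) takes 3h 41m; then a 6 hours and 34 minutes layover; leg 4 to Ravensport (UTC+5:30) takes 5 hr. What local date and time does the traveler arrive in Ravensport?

Convert departure to UTC: 01:08 − 9:30 = 15:38 UTC on Oct 1.
Add 8 hours 48 minutes leg 1 → 00:26 UTC (Oct 2).
Add 2 hours and 39 minutes layover in Tehran → 03:05 UTC.
Add 7 hours and 10 minutes leg 2 → 10:15 UTC.
Add 50 minutes layover in Anchorage → 11:05 UTC.
Add 3 hours and 41 minutes leg 3 → 14:46 UTC.
Add 6 hours and 34 minutes layover in Kestrel Bay → 21:20 UTC.
Add 5 hours leg 4 → 02:20 UTC (Oct 3).
Ravensport is UTC+5:30, so local arrival = 02:20 + 5:30 = 07:50 on Oct 3.

07:50 on October 3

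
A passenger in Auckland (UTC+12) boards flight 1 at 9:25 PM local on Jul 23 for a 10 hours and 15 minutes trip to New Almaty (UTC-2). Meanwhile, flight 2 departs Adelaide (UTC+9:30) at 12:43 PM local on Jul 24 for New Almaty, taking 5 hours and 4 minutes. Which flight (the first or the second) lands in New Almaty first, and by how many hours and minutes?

Flight 1 in UTC: 9:25 PM − 12:00 = 9:25 AM on Jul 23.
+10 hours and 15 minutes → arrive 7:40 PM UTC on Jul 23.
Flight 2 in UTC: 12:43 PM − 9:30 = 3:13 AM on Jul 24.
+5 hours 4 minutes → arrive 8:17 AM UTC on Jul 24.
Flight 1 lands earlier by 12 hours 37 minutes.

the first, by 12 hours 37 minutes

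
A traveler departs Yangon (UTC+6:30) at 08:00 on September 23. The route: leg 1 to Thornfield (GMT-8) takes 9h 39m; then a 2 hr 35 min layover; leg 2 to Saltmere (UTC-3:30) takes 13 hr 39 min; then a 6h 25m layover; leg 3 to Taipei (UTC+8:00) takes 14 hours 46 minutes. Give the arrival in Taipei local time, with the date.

08:34 on September 25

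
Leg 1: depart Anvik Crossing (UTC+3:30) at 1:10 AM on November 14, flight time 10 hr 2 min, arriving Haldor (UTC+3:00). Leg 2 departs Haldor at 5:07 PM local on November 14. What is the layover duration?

Convert departure to UTC: 1:10 AM − 3:30 = 9:40 PM UTC on Nov 13.
Add 10 hours 2 minutes flight time → 7:42 AM UTC (Nov 14).
Haldor is UTC+3:00, so local arrival = 7:42 AM + 3:00 = 10:42 AM on Nov 14.
Layover = 5:07 PM − 10:42 AM = 6 hours 25 minutes.

6 hours 25 minutes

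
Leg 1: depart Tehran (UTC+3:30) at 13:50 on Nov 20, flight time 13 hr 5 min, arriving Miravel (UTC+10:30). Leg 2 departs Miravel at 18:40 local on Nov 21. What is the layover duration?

8 hours 45 minutes

Convert departure to UTC: 13:50 − 3:30 = 10:20 UTC on Nov 20.
Add 13 hours 5 minutes flight time → 23:25 UTC.
Miravel is UTC+10:30, so local arrival = 23:25 + 10:30 = 09:55 on Nov 21.
Layover = 18:40 − 09:55 = 8 hours 45 minutes.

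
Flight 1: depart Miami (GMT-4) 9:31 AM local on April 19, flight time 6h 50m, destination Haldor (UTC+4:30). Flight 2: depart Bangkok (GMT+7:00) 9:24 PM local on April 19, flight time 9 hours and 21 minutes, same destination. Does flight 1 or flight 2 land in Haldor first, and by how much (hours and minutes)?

the first, by 3 hours 24 minutes

Flight 1 in UTC: 9:31 AM + 4:00 = 1:31 PM on Apr 19.
+6 hours and 50 minutes → arrive 8:21 PM UTC on Apr 19.
Flight 2 in UTC: 9:24 PM − 7:00 = 2:24 PM on Apr 19.
+9 hours 21 minutes → arrive 11:45 PM UTC on Apr 19.
Flight 1 lands earlier by 3 hours 24 minutes.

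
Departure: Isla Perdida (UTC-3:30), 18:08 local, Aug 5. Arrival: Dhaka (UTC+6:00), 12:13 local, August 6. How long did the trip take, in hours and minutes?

Departure in UTC: 18:08 + 3:30 = 21:38 on Aug 5.
Arrival in UTC: 12:13 − 6:00 = 06:13 on Aug 6.
Elapsed = 06:13 − 21:38 (+1 day) = 8 hours 35 minutes.

8 hours 35 minutes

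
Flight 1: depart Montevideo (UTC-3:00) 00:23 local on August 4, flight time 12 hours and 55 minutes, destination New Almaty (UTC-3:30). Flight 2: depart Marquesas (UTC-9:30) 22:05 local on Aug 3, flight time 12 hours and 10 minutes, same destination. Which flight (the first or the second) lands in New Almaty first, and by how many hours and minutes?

the first, by 3 hours 27 minutes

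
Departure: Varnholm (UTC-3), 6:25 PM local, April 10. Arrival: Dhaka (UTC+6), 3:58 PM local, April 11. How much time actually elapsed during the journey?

12 hours 33 minutes

Departure in UTC: 6:25 PM + 3:00 = 9:25 PM on Apr 10.
Arrival in UTC: 3:58 PM − 6:00 = 9:58 AM on Apr 11.
Elapsed = 9:58 AM − 9:25 PM (+1 day) = 12 hours 33 minutes.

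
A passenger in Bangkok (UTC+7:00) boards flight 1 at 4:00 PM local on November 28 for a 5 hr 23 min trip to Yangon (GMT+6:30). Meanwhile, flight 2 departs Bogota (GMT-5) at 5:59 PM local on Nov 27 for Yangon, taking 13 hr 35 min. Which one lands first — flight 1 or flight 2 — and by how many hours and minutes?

Flight 1 in UTC: 4:00 PM − 7:00 = 9:00 AM on Nov 28.
+5 hours and 23 minutes → arrive 2:23 PM UTC on Nov 28.
Flight 2 in UTC: 5:59 PM + 5:00 = 10:59 PM on Nov 27.
+13 hours and 35 minutes → arrive 12:34 PM UTC on Nov 28.
Flight 2 lands earlier by 1 hour 49 minutes.

the second, by 1 hour 49 minutes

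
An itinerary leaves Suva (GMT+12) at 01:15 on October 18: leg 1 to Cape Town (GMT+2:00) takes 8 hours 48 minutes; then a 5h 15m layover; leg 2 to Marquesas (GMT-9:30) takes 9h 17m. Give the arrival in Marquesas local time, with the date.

03:05 on Oct 18

Convert departure to UTC: 01:15 − 12:00 = 13:15 UTC on Oct 17.
Add 8 hours and 48 minutes leg 1 → 22:03 UTC.
Add 5 hours and 15 minutes layover in Cape Town → 03:18 UTC (Oct 18).
Add 9 hours and 17 minutes leg 2 → 12:35 UTC.
Marquesas is UTC−9:30, so local arrival = 12:35 − 9:30 = 03:05 on Oct 18.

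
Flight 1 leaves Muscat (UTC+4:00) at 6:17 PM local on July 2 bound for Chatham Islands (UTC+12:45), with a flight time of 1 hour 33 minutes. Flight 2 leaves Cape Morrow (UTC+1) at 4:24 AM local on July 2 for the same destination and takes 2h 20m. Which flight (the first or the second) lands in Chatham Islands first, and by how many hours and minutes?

the second, by 10 hours 6 minutes

Flight 1 in UTC: 6:17 PM − 4:00 = 2:17 PM on Jul 2.
+1 hour and 33 minutes → arrive 3:50 PM UTC on Jul 2.
Flight 2 in UTC: 4:24 AM − 1:00 = 3:24 AM on Jul 2.
+2 hours 20 minutes → arrive 5:44 AM UTC on Jul 2.
Flight 2 lands earlier by 10 hours 6 minutes.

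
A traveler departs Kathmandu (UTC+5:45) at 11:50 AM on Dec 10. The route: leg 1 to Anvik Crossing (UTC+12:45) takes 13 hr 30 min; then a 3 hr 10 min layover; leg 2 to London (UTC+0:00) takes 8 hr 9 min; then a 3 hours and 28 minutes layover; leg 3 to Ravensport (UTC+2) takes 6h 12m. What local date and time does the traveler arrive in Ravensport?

Convert departure to UTC: 11:50 AM − 5:45 = 6:05 AM UTC on Dec 10.
Add 13 hours and 30 minutes leg 1 → 7:35 PM UTC.
Add 3 hours and 10 minutes layover in Anvik Crossing → 10:45 PM UTC.
Add 8 hours and 9 minutes leg 2 → 6:54 AM UTC (Dec 11).
Add 3 hours and 28 minutes layover in London → 10:22 AM UTC.
Add 6 hours 12 minutes leg 3 → 4:34 PM UTC.
Ravensport is UTC+2:00, so local arrival = 4:34 PM + 2:00 = 6:34 PM on Dec 11.

6:34 PM on December 11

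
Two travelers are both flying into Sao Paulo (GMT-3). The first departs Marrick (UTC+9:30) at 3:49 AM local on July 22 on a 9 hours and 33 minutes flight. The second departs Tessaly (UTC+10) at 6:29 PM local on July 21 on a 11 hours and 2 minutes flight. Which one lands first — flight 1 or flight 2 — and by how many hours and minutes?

the second, by 8 hours 21 minutes

Flight 1 in UTC: 3:49 AM − 9:30 = 6:19 PM on Jul 21.
+9 hours 33 minutes → arrive 3:52 AM UTC on Jul 22.
Flight 2 in UTC: 6:29 PM − 10:00 = 8:29 AM on Jul 21.
+11 hours 2 minutes → arrive 7:31 PM UTC on Jul 21.
Flight 2 lands earlier by 8 hours 21 minutes.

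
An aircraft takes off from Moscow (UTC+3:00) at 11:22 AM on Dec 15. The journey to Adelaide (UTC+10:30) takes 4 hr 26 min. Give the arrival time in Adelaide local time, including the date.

11:18 PM on December 15

Convert departure to UTC: 11:22 AM − 3:00 = 8:22 AM UTC on Dec 15.
Add 4 hours and 26 minutes travel time → 12:48 PM UTC.
Adelaide is UTC+10:30, so local arrival = 12:48 PM + 10:30 = 11:18 PM on Dec 15.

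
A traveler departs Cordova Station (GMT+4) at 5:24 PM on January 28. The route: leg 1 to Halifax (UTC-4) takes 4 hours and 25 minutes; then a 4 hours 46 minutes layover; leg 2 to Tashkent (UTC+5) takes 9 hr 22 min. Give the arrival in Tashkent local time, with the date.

Convert departure to UTC: 5:24 PM − 4:00 = 1:24 PM UTC on Jan 28.
Add 4 hours 25 minutes leg 1 → 5:49 PM UTC.
Add 4 hours 46 minutes layover in Halifax → 10:35 PM UTC.
Add 9 hours 22 minutes leg 2 → 7:57 AM UTC (Jan 29).
Tashkent is UTC+5:00, so local arrival = 7:57 AM + 5:00 = 12:57 PM on Jan 29.

12:57 PM on Jan 29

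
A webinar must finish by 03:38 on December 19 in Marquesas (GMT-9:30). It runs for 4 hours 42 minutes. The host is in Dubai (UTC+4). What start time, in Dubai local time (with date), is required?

Target end time in UTC: 03:38 + 9:30 = 13:08 on Dec 19.
Subtract 4 hours 42 minutes → start 08:26 UTC on Dec 19.
Dubai is UTC+4:00: 08:26 + 4:00 = 12:26 on Dec 19.

12:26 on December 19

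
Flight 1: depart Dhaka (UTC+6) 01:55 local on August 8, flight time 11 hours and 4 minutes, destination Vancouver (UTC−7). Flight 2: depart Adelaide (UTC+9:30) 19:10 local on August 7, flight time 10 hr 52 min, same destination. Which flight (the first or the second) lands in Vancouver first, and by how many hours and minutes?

Flight 1 in UTC: 01:55 − 6:00 = 19:55 on Aug 7.
+11 hours 4 minutes → arrive 06:59 UTC on Aug 8.
Flight 2 in UTC: 19:10 − 9:30 = 09:40 on Aug 7.
+10 hours and 52 minutes → arrive 20:32 UTC on Aug 7.
Flight 2 lands earlier by 10 hours 27 minutes.

the second, by 10 hours 27 minutes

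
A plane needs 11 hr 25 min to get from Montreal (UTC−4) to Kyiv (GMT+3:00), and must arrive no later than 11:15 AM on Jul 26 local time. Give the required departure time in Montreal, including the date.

Target arrival in UTC: 11:15 AM − 3:00 = 8:15 AM on Jul 26.
Subtract 11 hours 25 minutes → departure 8:50 PM UTC on Jul 25.
Montreal is UTC−4:00: 8:50 PM − 4:00 = 4:50 PM on Jul 25.

4:50 PM on July 25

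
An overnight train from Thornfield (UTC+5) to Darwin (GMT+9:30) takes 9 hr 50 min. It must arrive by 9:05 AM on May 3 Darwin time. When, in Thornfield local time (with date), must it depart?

Target arrival in UTC: 9:05 AM − 9:30 = 11:35 PM on May 2.
Subtract 9 hours 50 minutes → departure 1:45 PM UTC on May 2.
Thornfield is UTC+5:00: 1:45 PM + 5:00 = 6:45 PM on May 2.

6:45 PM on May 2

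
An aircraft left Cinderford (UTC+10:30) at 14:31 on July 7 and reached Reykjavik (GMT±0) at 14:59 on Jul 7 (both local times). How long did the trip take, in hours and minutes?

Departure in UTC: 14:31 − 10:30 = 04:01 on Jul 7.
Arrival is already UTC: 14:59 on Jul 7.
Elapsed = 14:59 − 04:01 = 10 hours 58 minutes.

10 hours 58 minutes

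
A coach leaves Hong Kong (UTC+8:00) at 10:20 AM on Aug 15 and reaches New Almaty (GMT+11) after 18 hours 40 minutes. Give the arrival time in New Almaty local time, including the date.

8:00 AM on Aug 16

New Almaty is 3:00 ahead of Hong Kong.
After 18 hours 40 minutes it is 5:00 AM (Aug 16) in Hong Kong.
Shift by the zone difference: 5:00 AM + 3:00 = 8:00 AM on Aug 16 in New Almaty.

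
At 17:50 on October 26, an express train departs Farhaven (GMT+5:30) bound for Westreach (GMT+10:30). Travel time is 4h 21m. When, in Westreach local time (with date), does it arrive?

Westreach is 5:00 ahead of Farhaven.
After 4 hours and 21 minutes it is 22:11 in Farhaven.
Shift by the zone difference: 22:11 + 5:00 = 03:11 on Oct 27 in Westreach.

03:11 on October 27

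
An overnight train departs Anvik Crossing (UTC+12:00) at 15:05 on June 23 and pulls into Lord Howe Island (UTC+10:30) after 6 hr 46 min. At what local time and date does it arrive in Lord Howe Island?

Convert departure to UTC: 15:05 − 12:00 = 03:05 UTC on Jun 23.
Add 6 hours 46 minutes travel time → 09:51 UTC.
Lord Howe Island is UTC+10:30, so local arrival = 09:51 + 10:30 = 20:21 on Jun 23.

20:21 on June 23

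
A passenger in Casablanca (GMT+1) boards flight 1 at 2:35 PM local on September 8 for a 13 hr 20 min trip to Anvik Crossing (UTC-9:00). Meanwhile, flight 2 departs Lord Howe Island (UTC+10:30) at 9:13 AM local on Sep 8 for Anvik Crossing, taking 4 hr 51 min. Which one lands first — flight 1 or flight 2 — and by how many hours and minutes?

Flight 1 in UTC: 2:35 PM − 1:00 = 1:35 PM on Sep 8.
+13 hours and 20 minutes → arrive 2:55 AM UTC on Sep 9.
Flight 2 in UTC: 9:13 AM − 10:30 = 10:43 PM on Sep 7.
+4 hours 51 minutes → arrive 3:34 AM UTC on Sep 8.
Flight 2 lands earlier by 23 hours 21 minutes.

the second, by 23 hours 21 minutes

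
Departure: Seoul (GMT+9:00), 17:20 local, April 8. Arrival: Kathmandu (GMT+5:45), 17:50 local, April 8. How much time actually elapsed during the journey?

3 hours 45 minutes

Departure in UTC: 17:20 − 9:00 = 08:20 on Apr 8.
Arrival in UTC: 17:50 − 5:45 = 12:05 on Apr 8.
Elapsed = 12:05 − 08:20 = 3 hours 45 minutes.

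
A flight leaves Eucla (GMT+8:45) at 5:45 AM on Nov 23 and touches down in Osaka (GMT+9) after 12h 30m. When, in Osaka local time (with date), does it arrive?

Convert departure to UTC: 5:45 AM − 8:45 = 9:00 PM UTC on Nov 22.
Add 12 hours and 30 minutes travel time → 9:30 AM UTC (Nov 23).
Osaka is UTC+9:00, so local arrival = 9:30 AM + 9:00 = 6:30 PM on Nov 23.

6:30 PM on November 23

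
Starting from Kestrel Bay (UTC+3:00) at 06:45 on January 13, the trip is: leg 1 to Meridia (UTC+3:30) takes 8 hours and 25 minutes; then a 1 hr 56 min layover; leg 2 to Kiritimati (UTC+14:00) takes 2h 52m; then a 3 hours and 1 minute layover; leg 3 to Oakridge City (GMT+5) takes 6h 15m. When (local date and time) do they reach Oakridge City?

07:14 on Jan 14

Convert departure to UTC: 06:45 − 3:00 = 03:45 UTC on Jan 13.
Add 8 hours 25 minutes leg 1 → 12:10 UTC.
Add 1 hour 56 minutes layover in Meridia → 14:06 UTC.
Add 2 hours 52 minutes leg 2 → 16:58 UTC.
Add 3 hours and 1 minute layover in Kiritimati → 19:59 UTC.
Add 6 hours 15 minutes leg 3 → 02:14 UTC (Jan 14).
Oakridge City is UTC+5:00, so local arrival = 02:14 + 5:00 = 07:14 on Jan 14.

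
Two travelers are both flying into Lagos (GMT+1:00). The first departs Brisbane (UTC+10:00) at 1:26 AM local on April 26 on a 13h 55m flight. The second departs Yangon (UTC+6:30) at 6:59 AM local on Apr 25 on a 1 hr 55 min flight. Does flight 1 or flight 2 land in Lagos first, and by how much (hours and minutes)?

the second, by 26 hours 57 minutes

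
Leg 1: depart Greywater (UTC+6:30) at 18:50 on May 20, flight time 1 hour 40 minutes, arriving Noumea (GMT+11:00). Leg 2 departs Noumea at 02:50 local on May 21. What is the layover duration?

1 hour 50 minutes

Convert departure to UTC: 18:50 − 6:30 = 12:20 UTC on May 20.
Add 1 hour 40 minutes flight time → 14:00 UTC.
Noumea is UTC+11:00, so local arrival = 14:00 + 11:00 = 01:00 on May 21.
Layover = 02:50 − 01:00 = 1 hour 50 minutes.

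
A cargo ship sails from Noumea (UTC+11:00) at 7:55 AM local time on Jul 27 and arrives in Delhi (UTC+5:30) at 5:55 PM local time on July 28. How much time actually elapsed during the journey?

39 hours 30 minutes

Departure in UTC: 7:55 AM − 11:00 = 8:55 PM on Jul 26.
Arrival in UTC: 5:55 PM − 5:30 = 12:25 PM on Jul 28.
Elapsed = 12:25 PM − 8:55 PM (+2 days) = 39 hours 30 minutes.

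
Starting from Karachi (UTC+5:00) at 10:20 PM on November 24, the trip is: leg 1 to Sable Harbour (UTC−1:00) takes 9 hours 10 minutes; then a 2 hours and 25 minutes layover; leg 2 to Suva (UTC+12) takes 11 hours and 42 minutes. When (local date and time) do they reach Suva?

Convert departure to UTC: 10:20 PM − 5:00 = 5:20 PM UTC on Nov 24.
Add 9 hours 10 minutes leg 1 → 2:30 AM UTC (Nov 25).
Add 2 hours and 25 minutes layover in Sable Harbour → 4:55 AM UTC.
Add 11 hours and 42 minutes leg 2 → 4:37 PM UTC.
Suva is UTC+12:00, so local arrival = 4:37 PM + 12:00 = 4:37 AM on Nov 26.

4:37 AM on November 26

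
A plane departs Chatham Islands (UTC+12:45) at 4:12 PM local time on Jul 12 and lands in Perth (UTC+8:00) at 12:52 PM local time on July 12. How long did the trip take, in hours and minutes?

1 hour 25 minutes

Perth is 4:45 behind Chatham Islands.
Clock-face elapsed time (ignoring zones) is −3 hours 20 minutes.
Actual elapsed = −3 hours 20 minutes + 4:45 = 1 hour 25 minutes.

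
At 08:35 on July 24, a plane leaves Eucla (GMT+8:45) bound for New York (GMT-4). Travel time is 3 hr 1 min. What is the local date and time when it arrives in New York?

22:51 on July 23

Convert departure to UTC: 08:35 − 8:45 = 23:50 UTC on Jul 23.
Add 3 hours and 1 minute travel time → 02:51 UTC (Jul 24).
New York is UTC−4:00, so local arrival = 02:51 − 4:00 = 22:51 on Jul 23.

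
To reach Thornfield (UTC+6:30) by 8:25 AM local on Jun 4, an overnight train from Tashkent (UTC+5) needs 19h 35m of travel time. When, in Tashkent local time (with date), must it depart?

11:20 AM on June 3

Target arrival in UTC: 8:25 AM − 6:30 = 1:55 AM on Jun 4.
Subtract 19 hours and 35 minutes → departure 6:20 AM UTC on Jun 3.
Tashkent is UTC+5:00: 6:20 AM + 5:00 = 11:20 AM on Jun 3.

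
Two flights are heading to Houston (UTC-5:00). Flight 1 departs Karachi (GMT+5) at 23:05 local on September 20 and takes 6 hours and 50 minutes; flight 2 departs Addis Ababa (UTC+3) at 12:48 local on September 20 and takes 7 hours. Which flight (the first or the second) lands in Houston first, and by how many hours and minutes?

the second, by 8 hours 7 minutes

Flight 1 in UTC: 23:05 − 5:00 = 18:05 on Sep 20.
+6 hours and 50 minutes → arrive 00:55 UTC on Sep 21.
Flight 2 in UTC: 12:48 − 3:00 = 09:48 on Sep 20.
+7 hours → arrive 16:48 UTC on Sep 20.
Flight 2 lands earlier by 8 hours 7 minutes.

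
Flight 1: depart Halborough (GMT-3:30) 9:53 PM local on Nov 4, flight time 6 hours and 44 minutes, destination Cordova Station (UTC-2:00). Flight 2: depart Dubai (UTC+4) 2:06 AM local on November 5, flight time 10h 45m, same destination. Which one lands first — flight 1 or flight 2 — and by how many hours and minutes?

the first, by 44 minutes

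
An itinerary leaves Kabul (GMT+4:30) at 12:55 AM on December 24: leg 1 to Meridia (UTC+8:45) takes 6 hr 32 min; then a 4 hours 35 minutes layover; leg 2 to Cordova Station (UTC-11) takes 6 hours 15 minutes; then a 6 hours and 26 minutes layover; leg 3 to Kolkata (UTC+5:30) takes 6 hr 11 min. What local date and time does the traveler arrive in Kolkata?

Convert departure to UTC: 12:55 AM − 4:30 = 8:25 PM UTC on Dec 23.
Add 6 hours 32 minutes leg 1 → 2:57 AM UTC (Dec 24).
Add 4 hours and 35 minutes layover in Meridia → 7:32 AM UTC.
Add 6 hours and 15 minutes leg 2 → 1:47 PM UTC.
Add 6 hours and 26 minutes layover in Cordova Station → 8:13 PM UTC.
Add 6 hours 11 minutes leg 3 → 2:24 AM UTC (Dec 25).
Kolkata is UTC+5:30, so local arrival = 2:24 AM + 5:30 = 7:54 AM on Dec 25.

7:54 AM on Dec 25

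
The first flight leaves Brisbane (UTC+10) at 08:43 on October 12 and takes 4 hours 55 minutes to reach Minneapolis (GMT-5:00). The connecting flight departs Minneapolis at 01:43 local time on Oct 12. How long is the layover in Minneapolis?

3 hours 5 minutes

Convert departure to UTC: 08:43 − 10:00 = 22:43 UTC on Oct 11.
Add 4 hours and 55 minutes flight time → 03:38 UTC (Oct 12).
Minneapolis is UTC−5:00, so local arrival = 03:38 − 5:00 = 22:38 on Oct 11.
Layover = 01:43 − 22:38 (+1 day) = 3 hours 5 minutes.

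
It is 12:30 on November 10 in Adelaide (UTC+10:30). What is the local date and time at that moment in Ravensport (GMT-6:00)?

20:00 on November 9

In UTC: 12:30 − 10:30 = 02:00 on Nov 10.
Ravensport is UTC−6:00: 02:00 − 6:00 = 20:00 on Nov 9.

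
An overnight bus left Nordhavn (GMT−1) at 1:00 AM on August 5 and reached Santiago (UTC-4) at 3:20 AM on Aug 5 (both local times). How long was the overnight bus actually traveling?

Departure in UTC: 1:00 AM + 1:00 = 2:00 AM on Aug 5.
Arrival in UTC: 3:20 AM + 4:00 = 7:20 AM on Aug 5.
Elapsed = 7:20 AM − 2:00 AM = 5 hours 20 minutes.

5 hours 20 minutes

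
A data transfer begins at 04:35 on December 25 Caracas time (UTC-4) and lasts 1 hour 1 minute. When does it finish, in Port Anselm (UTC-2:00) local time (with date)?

07:36 on Dec 25

Convert start to UTC: 04:35 + 4:00 = 08:35 UTC on Dec 25.
Add 1 hour and 1 minute duration → 09:36 UTC.
Port Anselm is UTC−2:00, so local end time = 09:36 − 2:00 = 07:36 on Dec 25.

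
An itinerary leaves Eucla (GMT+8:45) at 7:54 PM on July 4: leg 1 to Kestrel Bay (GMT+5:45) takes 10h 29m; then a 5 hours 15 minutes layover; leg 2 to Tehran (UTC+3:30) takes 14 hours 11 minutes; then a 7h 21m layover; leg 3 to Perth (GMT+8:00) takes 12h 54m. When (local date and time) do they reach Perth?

9:19 PM on July 6

Convert departure to UTC: 7:54 PM − 8:45 = 11:09 AM UTC on Jul 4.
Add 10 hours 29 minutes leg 1 → 9:38 PM UTC.
Add 5 hours and 15 minutes layover in Kestrel Bay → 2:53 AM UTC (Jul 5).
Add 14 hours and 11 minutes leg 2 → 5:04 PM UTC.
Add 7 hours and 21 minutes layover in Tehran → 12:25 AM UTC (Jul 6).
Add 12 hours 54 minutes leg 3 → 1:19 PM UTC.
Perth is UTC+8:00, so local arrival = 1:19 PM + 8:00 = 9:19 PM on Jul 6.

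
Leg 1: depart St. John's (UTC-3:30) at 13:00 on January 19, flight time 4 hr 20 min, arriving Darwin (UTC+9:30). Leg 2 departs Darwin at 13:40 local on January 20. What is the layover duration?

7 hours 20 minutes

Convert departure to UTC: 13:00 + 3:30 = 16:30 UTC on Jan 19.
Add 4 hours and 20 minutes flight time → 20:50 UTC.
Darwin is UTC+9:30, so local arrival = 20:50 + 9:30 = 06:20 on Jan 20.
Layover = 13:40 − 06:20 = 7 hours 20 minutes.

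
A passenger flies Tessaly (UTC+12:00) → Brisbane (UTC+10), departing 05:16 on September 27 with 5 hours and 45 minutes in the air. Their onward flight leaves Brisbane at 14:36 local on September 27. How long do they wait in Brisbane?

Convert departure to UTC: 05:16 − 12:00 = 17:16 UTC on Sep 26.
Add 5 hours 45 minutes flight time → 23:01 UTC.
Brisbane is UTC+10:00, so local arrival = 23:01 + 10:00 = 09:01 on Sep 27.
Layover = 14:36 − 09:01 = 5 hours 35 minutes.

5 hours 35 minutes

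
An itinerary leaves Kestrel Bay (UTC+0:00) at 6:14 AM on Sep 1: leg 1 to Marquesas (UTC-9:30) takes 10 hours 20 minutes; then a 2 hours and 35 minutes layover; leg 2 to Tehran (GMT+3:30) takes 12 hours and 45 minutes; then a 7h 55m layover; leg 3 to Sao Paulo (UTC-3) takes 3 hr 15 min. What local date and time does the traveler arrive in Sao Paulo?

4:04 PM on September 2

Kestrel Bay is at UTC+0, so departure is already 6:14 AM UTC on Sep 1.
Add 10 hours and 20 minutes leg 1 → 4:34 PM UTC.
Add 2 hours 35 minutes layover in Marquesas → 7:09 PM UTC.
Add 12 hours and 45 minutes leg 2 → 7:54 AM UTC (Sep 2).
Add 7 hours and 55 minutes layover in Tehran → 3:49 PM UTC.
Add 3 hours and 15 minutes leg 3 → 7:04 PM UTC.
Sao Paulo is UTC−3:00, so local arrival = 7:04 PM − 3:00 = 4:04 PM on Sep 2.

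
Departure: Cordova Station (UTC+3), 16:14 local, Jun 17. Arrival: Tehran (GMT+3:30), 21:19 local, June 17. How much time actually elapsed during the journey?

4 hours 35 minutes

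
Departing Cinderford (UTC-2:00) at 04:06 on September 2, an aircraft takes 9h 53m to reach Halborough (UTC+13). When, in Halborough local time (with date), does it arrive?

Halborough is 15:00 ahead of Cinderford.
After 9 hours 53 minutes it is 13:59 in Cinderford.
Shift by the zone difference: 13:59 + 15:00 = 04:59 on Sep 3 in Halborough.

04:59 on September 3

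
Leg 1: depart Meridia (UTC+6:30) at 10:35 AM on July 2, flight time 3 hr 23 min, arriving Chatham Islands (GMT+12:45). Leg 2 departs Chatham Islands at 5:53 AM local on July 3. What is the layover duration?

Convert departure to UTC: 10:35 AM − 6:30 = 4:05 AM UTC on Jul 2.
Add 3 hours and 23 minutes flight time → 7:28 AM UTC.
Chatham Islands is UTC+12:45, so local arrival = 7:28 AM + 12:45 = 8:13 PM on Jul 2.
Layover = 5:53 AM − 8:13 PM (+1 day) = 9 hours 40 minutes.

9 hours 40 minutes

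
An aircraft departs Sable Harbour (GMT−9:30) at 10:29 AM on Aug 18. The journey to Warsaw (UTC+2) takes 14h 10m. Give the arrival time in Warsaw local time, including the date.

Convert departure to UTC: 10:29 AM + 9:30 = 7:59 PM UTC on Aug 18.
Add 14 hours 10 minutes travel time → 10:09 AM UTC (Aug 19).
Warsaw is UTC+2:00, so local arrival = 10:09 AM + 2:00 = 12:09 PM on Aug 19.

12:09 PM on August 19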